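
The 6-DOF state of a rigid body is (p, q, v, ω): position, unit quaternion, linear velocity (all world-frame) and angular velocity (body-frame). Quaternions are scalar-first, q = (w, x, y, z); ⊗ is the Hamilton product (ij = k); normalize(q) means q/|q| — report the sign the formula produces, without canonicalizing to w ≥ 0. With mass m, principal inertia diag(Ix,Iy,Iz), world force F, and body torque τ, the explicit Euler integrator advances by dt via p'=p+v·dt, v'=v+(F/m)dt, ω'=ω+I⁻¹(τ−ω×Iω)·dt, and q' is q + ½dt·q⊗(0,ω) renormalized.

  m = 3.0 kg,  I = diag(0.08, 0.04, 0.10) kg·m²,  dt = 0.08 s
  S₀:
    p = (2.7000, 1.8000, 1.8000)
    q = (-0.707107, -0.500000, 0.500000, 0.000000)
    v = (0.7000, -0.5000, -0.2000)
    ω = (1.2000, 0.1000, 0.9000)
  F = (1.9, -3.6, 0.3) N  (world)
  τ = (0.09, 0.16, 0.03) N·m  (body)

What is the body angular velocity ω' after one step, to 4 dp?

gyro term ω×Iω = (0.0054, -0.0216, -0.0048)
angular accel α = (1.0575, 4.5400, 0.3480)
ω + α·dt = (1.2846, 0.4632, 0.9278)

ω' = (1.2846, 0.4632, 0.9278)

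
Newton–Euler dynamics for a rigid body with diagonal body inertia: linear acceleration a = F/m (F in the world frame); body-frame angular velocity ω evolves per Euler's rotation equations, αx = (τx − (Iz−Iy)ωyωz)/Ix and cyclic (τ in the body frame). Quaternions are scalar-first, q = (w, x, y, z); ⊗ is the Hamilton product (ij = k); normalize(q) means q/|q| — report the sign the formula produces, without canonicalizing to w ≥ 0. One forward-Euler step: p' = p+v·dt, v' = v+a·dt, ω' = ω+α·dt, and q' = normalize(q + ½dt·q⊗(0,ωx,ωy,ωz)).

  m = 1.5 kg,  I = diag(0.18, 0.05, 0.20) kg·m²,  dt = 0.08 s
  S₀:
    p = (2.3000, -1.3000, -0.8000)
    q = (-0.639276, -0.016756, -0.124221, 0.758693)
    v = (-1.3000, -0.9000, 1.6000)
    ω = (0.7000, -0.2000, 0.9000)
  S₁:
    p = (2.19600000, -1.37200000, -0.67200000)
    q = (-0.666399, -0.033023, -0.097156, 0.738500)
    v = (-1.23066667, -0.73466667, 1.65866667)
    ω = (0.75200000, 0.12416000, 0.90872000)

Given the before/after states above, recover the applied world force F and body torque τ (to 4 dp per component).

rate change Δω = (0.05200000, 0.32416000, 0.00872000)
τ = I·(Δω/dt) + ω₀×(Iω₀) = (0.0900, 0.1900, 0.0400)
v₁ − v₀ = (0.06933333, 0.16533333, 0.05866667)
F = m·Δv/dt = (1.3000, 3.1000, 1.1000)

F = (1.3000, 3.1000, 1.1000)
τ = (0.0900, 0.1900, 0.0400)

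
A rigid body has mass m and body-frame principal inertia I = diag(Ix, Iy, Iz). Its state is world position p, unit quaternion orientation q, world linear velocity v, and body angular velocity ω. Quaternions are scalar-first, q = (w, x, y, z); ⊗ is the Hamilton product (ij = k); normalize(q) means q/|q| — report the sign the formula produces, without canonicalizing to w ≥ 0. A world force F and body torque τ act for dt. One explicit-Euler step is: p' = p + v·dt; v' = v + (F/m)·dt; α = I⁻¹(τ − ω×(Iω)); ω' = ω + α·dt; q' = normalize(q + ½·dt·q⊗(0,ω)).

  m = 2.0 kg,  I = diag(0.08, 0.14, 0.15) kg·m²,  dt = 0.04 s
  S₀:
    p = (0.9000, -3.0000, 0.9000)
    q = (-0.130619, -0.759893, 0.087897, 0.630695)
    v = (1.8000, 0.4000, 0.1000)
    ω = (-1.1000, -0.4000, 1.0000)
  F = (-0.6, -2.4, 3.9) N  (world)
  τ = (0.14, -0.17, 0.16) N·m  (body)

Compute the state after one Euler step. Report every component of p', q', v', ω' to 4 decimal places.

p' = (0.9720, -2.9840, 0.9040)
q' = (-0.1592, -0.7499, 0.0902, 0.6358)
v' = (1.7880, 0.3520, 0.1780)
ω' = (-1.0280, -0.4706, 1.0356)

ω×(Iω) gyroscopic = (-0.0040, 0.0770, 0.0264)
angular accel α = (1.8000, -1.7643, 0.8907)
ω + α·dt = (-1.0280, -0.4706, 1.0356)
q⊗(0,ω) = (-1.4314185, 0.4838559, 0.1183761, 0.2700249)
updated quaternion q' = (-0.1592, -0.7499, 0.0902, 0.6358)
p' = p + v·dt = (0.9720, -2.9840, 0.9040)
new velocity v' = (1.7880, 0.3520, 0.1780)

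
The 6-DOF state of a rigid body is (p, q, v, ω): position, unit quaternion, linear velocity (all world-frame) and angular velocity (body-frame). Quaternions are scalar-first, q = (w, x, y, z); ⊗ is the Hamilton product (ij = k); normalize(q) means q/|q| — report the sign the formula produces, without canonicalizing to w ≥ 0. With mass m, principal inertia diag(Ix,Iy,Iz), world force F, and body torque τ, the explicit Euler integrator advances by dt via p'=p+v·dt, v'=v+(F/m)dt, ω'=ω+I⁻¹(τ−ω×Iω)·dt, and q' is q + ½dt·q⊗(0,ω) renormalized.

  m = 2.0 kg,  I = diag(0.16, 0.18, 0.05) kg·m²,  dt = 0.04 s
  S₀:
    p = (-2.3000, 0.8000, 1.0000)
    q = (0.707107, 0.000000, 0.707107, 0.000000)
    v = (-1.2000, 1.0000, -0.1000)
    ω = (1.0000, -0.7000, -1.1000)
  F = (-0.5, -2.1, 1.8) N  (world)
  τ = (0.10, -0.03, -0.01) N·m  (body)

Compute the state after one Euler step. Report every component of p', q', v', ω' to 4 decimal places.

p' = (-2.3480, 0.8400, 0.9960)
q' = (0.7166, -0.0014, 0.6968, -0.0297)
v' = (-1.2100, 0.9580, -0.0640)
ω' = (1.0500, -0.6798, -1.0968)

α = I⁻¹(τ − ω×Iω) = (1.2506, 0.5056, 0.0800)
ω' = ω + α·dt = (1.0500, -0.6798, -1.0968)
Hamilton product q⊗(0,ω) = (0.4949749, -0.0707107, -0.4949749, -1.4849247)
q + ½dt·q⊗(0,ω), renormalized = (0.7166, -0.0014, 0.6968, -0.0297)
a = (-0.2500, -1.0500, 0.9000)
new position p' = (-2.3480, 0.8400, 0.9960)
v + (F/m)dt = (-1.2100, 0.9580, -0.0640)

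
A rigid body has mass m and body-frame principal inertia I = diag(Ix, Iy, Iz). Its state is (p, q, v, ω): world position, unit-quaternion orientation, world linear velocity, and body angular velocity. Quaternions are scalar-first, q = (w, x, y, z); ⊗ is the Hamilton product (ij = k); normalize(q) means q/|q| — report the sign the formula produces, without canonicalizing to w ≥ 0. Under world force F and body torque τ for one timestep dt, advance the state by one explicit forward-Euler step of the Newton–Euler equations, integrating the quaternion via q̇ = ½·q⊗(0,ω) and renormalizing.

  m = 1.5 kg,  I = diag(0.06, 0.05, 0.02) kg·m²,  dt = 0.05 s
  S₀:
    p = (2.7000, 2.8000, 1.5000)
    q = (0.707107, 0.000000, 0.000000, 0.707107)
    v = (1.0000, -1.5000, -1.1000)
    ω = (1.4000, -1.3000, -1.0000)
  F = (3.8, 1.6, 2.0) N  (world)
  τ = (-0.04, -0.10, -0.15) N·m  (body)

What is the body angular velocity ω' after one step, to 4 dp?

gyro term ω×Iω = (-0.0390, -0.0560, 0.0182)
α = I⁻¹(τ − ω×Iω) = (-0.0167, -0.8800, -8.4100)
new body rate ω' = (1.3992, -1.3440, -1.4205)

ω' = (1.3992, -1.3440, -1.4205)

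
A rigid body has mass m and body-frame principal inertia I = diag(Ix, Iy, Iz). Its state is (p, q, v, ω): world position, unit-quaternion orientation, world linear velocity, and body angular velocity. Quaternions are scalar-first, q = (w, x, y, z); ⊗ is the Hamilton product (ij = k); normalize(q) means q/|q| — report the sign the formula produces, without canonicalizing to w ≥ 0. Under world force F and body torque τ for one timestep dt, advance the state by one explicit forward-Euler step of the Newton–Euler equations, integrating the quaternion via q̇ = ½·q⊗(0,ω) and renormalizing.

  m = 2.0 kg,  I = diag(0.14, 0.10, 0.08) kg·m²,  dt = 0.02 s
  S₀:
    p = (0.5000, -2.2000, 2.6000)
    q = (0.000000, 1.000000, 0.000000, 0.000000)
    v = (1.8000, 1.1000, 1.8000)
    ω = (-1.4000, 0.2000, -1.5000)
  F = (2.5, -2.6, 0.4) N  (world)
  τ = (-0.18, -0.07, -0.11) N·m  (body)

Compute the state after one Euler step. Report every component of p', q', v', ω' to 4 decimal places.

p' = (0.5360, -2.1780, 2.6360)
q' = (0.0140, 0.9998, 0.0150, 0.0020)
v' = (1.8250, 1.0740, 1.8040)
ω' = (-1.4266, 0.1608, -1.5303)

linear accel F/m = (1.2500, -1.3000, 0.2000)
p' = p + v·dt = (0.5360, -2.1780, 2.6360)
v' = v + a·dt = (1.8250, 1.0740, 1.8040)
gyro term ω×Iω = (0.0060, 0.1260, 0.0112)
(τ − ω×Iω)/I = (-1.3286, -1.9600, -1.5150)
ω + α·dt = (-1.4266, 0.1608, -1.5303)
q⊗(0,ω) = (1.4000000, 0.0000000, 1.5000000, 0.2000000)
q' = normalize(q + ½dt·q⊗(0,ω)) = (0.0140, 0.9998, 0.0150, 0.0020)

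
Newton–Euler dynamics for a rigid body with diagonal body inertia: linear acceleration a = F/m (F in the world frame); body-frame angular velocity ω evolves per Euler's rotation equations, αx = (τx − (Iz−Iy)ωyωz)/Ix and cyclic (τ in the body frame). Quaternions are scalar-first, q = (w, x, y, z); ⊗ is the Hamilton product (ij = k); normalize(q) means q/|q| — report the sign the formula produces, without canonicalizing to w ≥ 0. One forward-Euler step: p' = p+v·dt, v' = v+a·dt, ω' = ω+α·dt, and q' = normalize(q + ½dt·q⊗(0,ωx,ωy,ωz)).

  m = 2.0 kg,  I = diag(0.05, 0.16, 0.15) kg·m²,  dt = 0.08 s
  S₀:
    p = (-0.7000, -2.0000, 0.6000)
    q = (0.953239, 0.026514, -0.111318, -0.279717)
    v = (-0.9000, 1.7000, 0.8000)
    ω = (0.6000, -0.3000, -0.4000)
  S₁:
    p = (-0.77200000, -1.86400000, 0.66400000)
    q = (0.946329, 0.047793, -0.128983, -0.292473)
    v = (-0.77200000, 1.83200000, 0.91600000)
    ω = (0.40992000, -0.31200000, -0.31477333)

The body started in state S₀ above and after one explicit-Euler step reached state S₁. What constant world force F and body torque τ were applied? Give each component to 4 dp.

Δv = v₁−v₀ = (0.12800000, 0.13200000, 0.11600000)
F = m·Δv/dt = (3.2000, 3.3000, 2.9000)
Δω = ω₁−ω₀ = (-0.19008000, -0.01200000, 0.08522667)
applied torque τ = (-0.1200, 0.0000, 0.1400)

F = (3.2000, 3.3000, 2.9000)
τ = (-0.1200, 0.0000, 0.1400)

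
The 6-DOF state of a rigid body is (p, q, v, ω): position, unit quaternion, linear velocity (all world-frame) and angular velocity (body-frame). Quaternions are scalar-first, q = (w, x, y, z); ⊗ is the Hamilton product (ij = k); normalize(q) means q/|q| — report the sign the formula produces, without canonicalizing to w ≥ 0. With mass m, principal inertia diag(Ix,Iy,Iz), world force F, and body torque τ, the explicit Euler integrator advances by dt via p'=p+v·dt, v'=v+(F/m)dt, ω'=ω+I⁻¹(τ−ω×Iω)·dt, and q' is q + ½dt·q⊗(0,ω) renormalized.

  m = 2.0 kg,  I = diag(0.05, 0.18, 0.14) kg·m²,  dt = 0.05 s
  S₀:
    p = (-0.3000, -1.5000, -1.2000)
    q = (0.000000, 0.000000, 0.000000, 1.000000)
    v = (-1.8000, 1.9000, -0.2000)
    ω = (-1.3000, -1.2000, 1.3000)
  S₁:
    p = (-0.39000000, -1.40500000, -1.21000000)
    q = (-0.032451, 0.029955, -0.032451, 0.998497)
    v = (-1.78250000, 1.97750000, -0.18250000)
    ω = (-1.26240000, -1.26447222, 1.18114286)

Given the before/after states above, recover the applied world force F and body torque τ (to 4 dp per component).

F = (0.7000, 3.1000, 0.7000)
τ = (0.1000, -0.0800, -0.1300)

Δω = ω₁−ω₀ = (0.03760000, -0.06447222, -0.11885714)
applied torque τ = (0.1000, -0.0800, -0.1300)
Δv = v₁−v₀ = (0.01750000, 0.07750000, 0.01750000)
applied force F = (0.7000, 3.1000, 0.7000)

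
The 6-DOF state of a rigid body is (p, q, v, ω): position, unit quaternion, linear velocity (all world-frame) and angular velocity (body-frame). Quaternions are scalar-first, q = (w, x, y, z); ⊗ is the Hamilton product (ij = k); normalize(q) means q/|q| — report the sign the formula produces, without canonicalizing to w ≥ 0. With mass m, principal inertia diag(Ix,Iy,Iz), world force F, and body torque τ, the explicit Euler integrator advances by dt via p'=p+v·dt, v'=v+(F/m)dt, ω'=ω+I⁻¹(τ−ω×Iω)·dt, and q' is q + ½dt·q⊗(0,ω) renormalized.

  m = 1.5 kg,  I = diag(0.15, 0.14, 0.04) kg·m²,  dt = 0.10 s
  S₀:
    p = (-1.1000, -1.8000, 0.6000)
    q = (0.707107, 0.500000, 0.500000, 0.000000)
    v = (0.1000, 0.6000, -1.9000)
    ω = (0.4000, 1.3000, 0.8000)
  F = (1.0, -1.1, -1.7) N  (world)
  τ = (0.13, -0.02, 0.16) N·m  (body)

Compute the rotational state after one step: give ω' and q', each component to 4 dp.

α = I⁻¹(τ − ω×Iω) = (1.5600, -0.3943, 4.1300)
ω + α·dt = (0.5560, 1.2606, 1.2130)
q⊗(0,ω) = (-0.8500000, 0.6828428, 0.5192391, 1.0156856)
q + ½dt·q⊗(0,ω), renormalized = (0.6625, 0.5325, 0.5243, 0.0506)

ω' = (0.5560, 1.2606, 1.2130)
q' = (0.6625, 0.5325, 0.5243, 0.0506)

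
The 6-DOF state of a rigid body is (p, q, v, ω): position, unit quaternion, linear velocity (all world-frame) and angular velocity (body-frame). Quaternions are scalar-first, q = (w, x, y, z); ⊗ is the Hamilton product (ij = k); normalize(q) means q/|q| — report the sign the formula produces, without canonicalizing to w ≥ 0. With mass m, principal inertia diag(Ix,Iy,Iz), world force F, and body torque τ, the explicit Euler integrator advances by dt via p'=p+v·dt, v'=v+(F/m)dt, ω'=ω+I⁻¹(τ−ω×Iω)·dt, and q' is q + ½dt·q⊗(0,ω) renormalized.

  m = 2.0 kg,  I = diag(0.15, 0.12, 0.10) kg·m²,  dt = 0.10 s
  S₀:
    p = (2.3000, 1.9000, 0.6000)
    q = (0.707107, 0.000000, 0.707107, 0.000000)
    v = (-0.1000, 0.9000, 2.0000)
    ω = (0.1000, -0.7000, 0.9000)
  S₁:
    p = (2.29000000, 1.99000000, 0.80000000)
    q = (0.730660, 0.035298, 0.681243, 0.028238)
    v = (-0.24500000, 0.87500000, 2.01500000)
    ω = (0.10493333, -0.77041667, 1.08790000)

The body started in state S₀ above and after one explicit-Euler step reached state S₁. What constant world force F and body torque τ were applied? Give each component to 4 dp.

Δv = v₁−v₀ = (-0.14500000, -0.02500000, 0.01500000)
F = m·Δv/dt = (-2.9000, -0.5000, 0.3000)
rate change Δω = (0.00493333, -0.07041667, 0.18790000)
applied torque τ = (0.0200, -0.0800, 0.1900)

F = (-2.9000, -0.5000, 0.3000)
τ = (0.0200, -0.0800, 0.1900)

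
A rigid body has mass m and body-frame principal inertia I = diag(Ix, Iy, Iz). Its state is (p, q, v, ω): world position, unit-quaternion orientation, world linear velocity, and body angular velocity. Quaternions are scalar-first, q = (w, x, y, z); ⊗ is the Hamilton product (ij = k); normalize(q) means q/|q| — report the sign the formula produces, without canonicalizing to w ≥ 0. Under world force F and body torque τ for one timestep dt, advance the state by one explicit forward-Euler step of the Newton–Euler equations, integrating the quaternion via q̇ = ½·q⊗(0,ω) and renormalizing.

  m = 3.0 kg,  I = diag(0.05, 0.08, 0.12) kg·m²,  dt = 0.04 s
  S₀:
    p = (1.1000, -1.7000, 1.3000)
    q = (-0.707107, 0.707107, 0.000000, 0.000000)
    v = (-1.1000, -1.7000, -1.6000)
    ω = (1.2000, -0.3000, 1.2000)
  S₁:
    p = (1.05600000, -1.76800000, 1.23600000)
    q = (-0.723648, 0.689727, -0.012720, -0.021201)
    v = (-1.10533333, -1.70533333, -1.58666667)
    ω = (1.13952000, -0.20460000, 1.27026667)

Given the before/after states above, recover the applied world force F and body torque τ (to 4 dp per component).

Δω = ω₁−ω₀ = (-0.06048000, 0.09540000, 0.07026667)
precession coupling = (-0.0144, -0.1008, -0.0108)
I·α + gyro = (-0.0900, 0.0900, 0.2000)
velocity change Δv = (-0.00533333, -0.00533333, 0.01333333)
F = m·Δv/dt = (-0.4000, -0.4000, 1.0000)

F = (-0.4000, -0.4000, 1.0000)
τ = (-0.0900, 0.0900, 0.2000)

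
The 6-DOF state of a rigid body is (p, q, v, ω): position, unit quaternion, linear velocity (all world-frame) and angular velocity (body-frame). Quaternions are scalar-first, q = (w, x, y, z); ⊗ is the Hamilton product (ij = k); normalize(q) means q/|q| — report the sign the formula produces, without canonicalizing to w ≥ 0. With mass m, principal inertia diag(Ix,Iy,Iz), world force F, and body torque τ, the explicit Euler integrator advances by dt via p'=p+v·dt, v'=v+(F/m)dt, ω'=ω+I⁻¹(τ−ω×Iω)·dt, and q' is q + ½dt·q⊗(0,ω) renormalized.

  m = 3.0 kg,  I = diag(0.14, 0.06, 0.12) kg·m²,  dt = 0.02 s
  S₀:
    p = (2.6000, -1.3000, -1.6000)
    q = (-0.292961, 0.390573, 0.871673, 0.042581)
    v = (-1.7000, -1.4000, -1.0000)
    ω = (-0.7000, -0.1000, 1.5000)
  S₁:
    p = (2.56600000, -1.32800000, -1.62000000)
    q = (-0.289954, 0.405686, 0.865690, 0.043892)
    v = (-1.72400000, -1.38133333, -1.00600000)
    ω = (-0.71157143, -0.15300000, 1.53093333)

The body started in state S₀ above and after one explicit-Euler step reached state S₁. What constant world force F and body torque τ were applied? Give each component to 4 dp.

F = (-3.6000, 2.8000, -0.9000)
τ = (-0.0900, -0.1800, 0.1800)

v₁ − v₀ = (-0.02400000, 0.01866667, -0.00600000)
applied force F = (-3.6000, 2.8000, -0.9000)
Δω = ω₁−ω₀ = (-0.01157143, -0.05300000, 0.03093333)
precession coupling = (-0.0090, -0.0210, -0.0056)
I·α + gyro = (-0.0900, -0.1800, 0.1800)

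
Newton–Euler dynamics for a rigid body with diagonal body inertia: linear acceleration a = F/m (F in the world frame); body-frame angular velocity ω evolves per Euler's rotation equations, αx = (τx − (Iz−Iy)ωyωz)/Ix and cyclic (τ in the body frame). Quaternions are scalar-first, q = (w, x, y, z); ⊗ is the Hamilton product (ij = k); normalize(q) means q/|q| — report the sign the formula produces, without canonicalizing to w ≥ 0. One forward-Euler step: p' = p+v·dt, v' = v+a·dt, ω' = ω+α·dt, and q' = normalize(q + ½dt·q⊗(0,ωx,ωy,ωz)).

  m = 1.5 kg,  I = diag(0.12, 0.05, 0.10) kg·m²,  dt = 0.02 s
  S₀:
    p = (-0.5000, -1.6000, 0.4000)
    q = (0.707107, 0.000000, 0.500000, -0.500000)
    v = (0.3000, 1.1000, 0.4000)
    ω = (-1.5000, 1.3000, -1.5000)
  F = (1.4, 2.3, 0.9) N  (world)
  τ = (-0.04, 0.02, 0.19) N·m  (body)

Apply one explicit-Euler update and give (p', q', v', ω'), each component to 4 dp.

p' = (-0.4940, -1.5780, 0.4080)
q' = (0.6929, -0.0116, 0.5165, -0.5030)
v' = (0.3187, 1.1307, 0.4120)
ω' = (-1.4904, 1.2900, -1.4893)

precession coupling ω×(Iω) = (-0.0975, 0.0450, 0.1365)
angular accel α = (0.4792, -0.5000, 0.5350)
new body rate ω' = (-1.4904, 1.2900, -1.4893)
2q̇ = q⊗(0,ω) = (-1.4000000, -1.1606605, 1.6692391, -0.3106605)
q + ½dt·q⊗(0,ω), renormalized = (0.6929, -0.0116, 0.5165, -0.5030)
linear accel F/m = (0.9333, 1.5333, 0.6000)
p' = p + v·dt = (-0.4940, -1.5780, 0.4080)
v' = v + a·dt = (0.3187, 1.1307, 0.4120)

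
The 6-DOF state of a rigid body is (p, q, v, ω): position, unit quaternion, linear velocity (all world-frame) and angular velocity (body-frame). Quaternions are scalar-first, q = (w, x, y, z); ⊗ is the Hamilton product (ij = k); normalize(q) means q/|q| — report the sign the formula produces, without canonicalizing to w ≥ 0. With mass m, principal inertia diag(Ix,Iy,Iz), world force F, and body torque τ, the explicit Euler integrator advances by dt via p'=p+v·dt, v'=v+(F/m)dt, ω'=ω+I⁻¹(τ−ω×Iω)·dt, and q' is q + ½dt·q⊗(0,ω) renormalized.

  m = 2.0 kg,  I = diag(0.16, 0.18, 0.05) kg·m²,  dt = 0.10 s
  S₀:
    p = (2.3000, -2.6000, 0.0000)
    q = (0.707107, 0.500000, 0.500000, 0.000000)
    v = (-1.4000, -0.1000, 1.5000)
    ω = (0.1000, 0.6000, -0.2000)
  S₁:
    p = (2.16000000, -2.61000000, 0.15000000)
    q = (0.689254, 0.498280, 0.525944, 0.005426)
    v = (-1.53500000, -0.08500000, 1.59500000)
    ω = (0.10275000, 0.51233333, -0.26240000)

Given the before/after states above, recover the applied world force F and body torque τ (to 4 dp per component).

F = (-2.7000, 0.3000, 1.9000)
τ = (0.0200, -0.1600, -0.0300)

ω₁ − ω₀ = (0.00275000, -0.08766667, -0.06240000)
precession coupling = (0.0156, -0.0022, 0.0012)
I·α + gyro = (0.0200, -0.1600, -0.0300)
velocity change Δv = (-0.13500000, 0.01500000, 0.09500000)
m·(v₁−v₀)/dt = (-2.7000, 0.3000, 1.9000)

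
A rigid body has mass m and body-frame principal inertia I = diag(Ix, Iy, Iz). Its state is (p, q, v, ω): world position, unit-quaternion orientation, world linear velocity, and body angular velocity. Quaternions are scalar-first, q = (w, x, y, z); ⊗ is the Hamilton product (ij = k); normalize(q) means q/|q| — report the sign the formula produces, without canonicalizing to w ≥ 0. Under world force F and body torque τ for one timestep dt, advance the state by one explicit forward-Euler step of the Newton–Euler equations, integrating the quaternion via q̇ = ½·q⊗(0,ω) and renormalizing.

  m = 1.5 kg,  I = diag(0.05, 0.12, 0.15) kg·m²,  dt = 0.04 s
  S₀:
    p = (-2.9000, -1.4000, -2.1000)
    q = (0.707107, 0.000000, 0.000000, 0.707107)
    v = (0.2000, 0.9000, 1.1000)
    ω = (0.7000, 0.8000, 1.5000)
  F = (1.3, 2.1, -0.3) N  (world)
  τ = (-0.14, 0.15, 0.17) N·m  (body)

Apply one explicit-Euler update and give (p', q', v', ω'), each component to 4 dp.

p' = (-2.8920, -1.3640, -2.0560)
q' = (0.6854, -0.0014, 0.0212, 0.7278)
v' = (0.2347, 0.9560, 1.0920)
ω' = (0.5592, 0.8850, 1.5349)

ω×(Iω) gyroscopic = (0.0360, -0.1050, 0.0392)
(τ − ω×Iω)/I = (-3.5200, 2.1250, 0.8720)
new body rate ω' = (0.5592, 0.8850, 1.5349)
Hamilton product q⊗(0,ω) = (-1.0606605, -0.0707107, 1.0606605, 1.0606605)
q' = normalize(q + ½dt·q⊗(0,ω)) = (0.6854, -0.0014, 0.0212, 0.7278)
new position p' = (-2.8920, -1.3640, -2.0560)
v' = v + a·dt = (0.2347, 0.9560, 1.0920)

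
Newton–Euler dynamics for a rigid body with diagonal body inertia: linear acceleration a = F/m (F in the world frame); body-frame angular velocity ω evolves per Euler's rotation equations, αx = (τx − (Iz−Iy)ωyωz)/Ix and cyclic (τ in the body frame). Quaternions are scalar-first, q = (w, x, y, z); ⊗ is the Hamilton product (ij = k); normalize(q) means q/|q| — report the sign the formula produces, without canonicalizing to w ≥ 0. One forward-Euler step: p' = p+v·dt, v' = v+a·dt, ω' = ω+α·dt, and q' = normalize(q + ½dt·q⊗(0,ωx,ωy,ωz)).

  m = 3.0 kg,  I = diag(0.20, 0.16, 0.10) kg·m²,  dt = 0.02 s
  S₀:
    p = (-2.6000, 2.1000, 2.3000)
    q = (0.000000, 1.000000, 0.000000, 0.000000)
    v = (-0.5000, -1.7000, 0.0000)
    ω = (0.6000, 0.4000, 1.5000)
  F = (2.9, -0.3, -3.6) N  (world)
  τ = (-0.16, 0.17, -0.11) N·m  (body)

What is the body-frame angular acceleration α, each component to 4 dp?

gyro term ω×Iω = (-0.0360, 0.0900, -0.0096)
α = I⁻¹(τ − ω×Iω) = (-0.6200, 0.5000, -1.0040)

α = (-0.6200, 0.5000, -1.0040)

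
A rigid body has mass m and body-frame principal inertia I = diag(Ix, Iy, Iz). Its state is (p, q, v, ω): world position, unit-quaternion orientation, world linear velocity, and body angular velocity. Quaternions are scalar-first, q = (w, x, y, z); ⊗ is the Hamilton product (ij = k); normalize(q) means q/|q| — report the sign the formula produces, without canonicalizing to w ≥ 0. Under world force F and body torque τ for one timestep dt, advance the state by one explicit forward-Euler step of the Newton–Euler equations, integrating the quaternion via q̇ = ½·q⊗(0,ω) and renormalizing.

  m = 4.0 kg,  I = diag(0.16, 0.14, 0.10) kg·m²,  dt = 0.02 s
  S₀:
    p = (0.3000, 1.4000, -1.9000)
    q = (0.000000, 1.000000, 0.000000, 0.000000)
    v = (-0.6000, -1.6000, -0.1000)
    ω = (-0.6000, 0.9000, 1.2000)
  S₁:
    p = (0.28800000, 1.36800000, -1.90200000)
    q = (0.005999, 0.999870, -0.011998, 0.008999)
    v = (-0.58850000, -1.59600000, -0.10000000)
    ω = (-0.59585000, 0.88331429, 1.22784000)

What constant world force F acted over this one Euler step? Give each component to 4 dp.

F = (2.3000, 0.8000, 0.0000)

Δv = v₁−v₀ = (0.01150000, 0.00400000, 0.00000000)
F = m·Δv/dt = (2.3000, 0.8000, 0.0000)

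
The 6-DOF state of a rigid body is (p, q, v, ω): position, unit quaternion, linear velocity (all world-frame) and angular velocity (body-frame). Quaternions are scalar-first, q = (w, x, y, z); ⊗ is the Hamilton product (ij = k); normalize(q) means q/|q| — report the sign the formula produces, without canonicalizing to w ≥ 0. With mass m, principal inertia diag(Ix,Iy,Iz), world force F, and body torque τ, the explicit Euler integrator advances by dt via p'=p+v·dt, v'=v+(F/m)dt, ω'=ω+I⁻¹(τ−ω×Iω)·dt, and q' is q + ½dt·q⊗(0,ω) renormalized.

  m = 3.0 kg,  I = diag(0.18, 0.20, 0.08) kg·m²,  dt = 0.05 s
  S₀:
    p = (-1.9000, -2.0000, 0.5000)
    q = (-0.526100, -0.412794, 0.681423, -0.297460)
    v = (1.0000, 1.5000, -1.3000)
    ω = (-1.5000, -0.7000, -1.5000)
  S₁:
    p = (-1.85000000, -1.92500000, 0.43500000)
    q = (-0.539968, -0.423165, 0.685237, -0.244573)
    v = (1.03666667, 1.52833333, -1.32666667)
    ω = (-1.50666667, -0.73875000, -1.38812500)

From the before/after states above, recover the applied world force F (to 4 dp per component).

velocity change Δv = (0.03666667, 0.02833333, -0.02666667)
applied force F = (2.2000, 1.7000, -1.6000)

F = (2.2000, 1.7000, -1.6000)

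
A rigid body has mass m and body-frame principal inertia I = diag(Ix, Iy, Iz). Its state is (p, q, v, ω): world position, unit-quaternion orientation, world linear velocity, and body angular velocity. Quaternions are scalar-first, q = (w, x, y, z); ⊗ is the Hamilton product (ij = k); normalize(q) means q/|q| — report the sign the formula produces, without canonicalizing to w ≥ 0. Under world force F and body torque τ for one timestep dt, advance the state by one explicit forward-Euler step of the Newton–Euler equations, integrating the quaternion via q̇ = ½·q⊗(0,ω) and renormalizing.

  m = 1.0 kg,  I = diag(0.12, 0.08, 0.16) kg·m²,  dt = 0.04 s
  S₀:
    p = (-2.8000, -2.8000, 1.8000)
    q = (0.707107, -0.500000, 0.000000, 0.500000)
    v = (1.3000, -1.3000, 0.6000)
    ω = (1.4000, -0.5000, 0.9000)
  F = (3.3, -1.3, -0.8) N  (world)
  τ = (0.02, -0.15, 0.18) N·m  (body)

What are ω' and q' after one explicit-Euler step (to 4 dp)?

ω' = (1.4187, -0.5498, 0.9380)
q' = (0.7117, -0.4749, 0.0159, 0.5174)

(τ − ω×Iω)/I = (0.4667, -1.2450, 0.9500)
new body rate ω' = (1.4187, -0.5498, 0.9380)
Hamilton product q⊗(0,ω) = (0.2500000, 1.2399498, 0.7964465, 0.8863963)
updated quaternion q' = (0.7117, -0.4749, 0.0159, 0.5174)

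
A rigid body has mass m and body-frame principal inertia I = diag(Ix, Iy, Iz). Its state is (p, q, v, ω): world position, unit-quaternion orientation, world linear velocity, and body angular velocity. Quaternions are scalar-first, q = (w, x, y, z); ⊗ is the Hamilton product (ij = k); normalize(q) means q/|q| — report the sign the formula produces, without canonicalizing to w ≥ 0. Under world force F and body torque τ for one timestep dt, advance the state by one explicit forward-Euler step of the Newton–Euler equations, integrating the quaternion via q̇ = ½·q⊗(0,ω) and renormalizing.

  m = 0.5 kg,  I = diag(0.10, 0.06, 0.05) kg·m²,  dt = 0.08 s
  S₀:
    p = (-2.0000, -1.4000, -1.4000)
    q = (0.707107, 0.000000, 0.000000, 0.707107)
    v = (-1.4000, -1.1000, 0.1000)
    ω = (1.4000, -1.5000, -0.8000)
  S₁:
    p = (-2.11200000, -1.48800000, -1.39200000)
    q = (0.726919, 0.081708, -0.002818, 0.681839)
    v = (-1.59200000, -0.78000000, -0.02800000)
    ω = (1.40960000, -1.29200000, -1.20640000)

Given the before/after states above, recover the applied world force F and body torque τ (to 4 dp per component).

ω₁ − ω₀ = (0.00960000, 0.20800000, -0.40640000)
applied torque τ = (0.0000, 0.1000, -0.1700)
v₁ − v₀ = (-0.19200000, 0.32000000, -0.12800000)
F = m·Δv/dt = (-1.2000, 2.0000, -0.8000)

F = (-1.2000, 2.0000, -0.8000)
τ = (0.0000, 0.1000, -0.1700)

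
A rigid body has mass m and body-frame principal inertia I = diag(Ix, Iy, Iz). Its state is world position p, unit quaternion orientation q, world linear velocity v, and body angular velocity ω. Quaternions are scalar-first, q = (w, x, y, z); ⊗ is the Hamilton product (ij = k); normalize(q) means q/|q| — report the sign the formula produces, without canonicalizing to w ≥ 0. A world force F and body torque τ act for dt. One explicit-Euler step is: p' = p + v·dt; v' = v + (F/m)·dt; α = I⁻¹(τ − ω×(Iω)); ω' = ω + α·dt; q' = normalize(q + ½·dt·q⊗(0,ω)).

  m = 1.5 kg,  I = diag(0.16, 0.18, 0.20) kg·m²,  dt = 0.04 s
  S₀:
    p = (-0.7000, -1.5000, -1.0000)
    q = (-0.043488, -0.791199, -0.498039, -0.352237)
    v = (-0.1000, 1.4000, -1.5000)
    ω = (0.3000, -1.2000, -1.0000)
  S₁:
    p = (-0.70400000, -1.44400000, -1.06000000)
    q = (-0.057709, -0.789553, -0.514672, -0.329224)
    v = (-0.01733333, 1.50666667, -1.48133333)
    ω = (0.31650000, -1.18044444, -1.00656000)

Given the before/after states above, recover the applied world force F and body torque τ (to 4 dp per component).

F = (3.1000, 4.0000, 0.7000)
τ = (0.0900, 0.1000, -0.0400)

Δω = ω₁−ω₀ = (0.01650000, 0.01955556, -0.00656000)
precession coupling = (0.0240, 0.0120, -0.0072)
I·α + gyro = (0.0900, 0.1000, -0.0400)
velocity change Δv = (0.08266667, 0.10666667, 0.01866667)
F = m·Δv/dt = (3.1000, 4.0000, 0.7000)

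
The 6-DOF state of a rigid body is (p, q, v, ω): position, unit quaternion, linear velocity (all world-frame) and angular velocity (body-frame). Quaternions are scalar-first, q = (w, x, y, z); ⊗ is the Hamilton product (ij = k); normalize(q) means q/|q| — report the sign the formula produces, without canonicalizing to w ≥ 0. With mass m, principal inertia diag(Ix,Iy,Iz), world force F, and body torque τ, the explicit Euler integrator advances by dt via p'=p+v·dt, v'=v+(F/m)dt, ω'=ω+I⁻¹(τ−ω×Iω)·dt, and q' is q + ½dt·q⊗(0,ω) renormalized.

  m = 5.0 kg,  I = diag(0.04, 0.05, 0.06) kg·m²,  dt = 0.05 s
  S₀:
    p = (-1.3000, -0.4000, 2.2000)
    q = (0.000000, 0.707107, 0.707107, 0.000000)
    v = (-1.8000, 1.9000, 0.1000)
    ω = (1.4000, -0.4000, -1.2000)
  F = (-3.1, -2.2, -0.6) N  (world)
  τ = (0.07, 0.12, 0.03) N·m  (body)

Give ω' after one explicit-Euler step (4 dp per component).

ω×(Iω) gyroscopic = (0.0048, 0.0336, -0.0056)
(τ − ω×Iω)/I = (1.6300, 1.7280, 0.5933)
new body rate ω' = (1.4815, -0.3136, -1.1703)

ω' = (1.4815, -0.3136, -1.1703)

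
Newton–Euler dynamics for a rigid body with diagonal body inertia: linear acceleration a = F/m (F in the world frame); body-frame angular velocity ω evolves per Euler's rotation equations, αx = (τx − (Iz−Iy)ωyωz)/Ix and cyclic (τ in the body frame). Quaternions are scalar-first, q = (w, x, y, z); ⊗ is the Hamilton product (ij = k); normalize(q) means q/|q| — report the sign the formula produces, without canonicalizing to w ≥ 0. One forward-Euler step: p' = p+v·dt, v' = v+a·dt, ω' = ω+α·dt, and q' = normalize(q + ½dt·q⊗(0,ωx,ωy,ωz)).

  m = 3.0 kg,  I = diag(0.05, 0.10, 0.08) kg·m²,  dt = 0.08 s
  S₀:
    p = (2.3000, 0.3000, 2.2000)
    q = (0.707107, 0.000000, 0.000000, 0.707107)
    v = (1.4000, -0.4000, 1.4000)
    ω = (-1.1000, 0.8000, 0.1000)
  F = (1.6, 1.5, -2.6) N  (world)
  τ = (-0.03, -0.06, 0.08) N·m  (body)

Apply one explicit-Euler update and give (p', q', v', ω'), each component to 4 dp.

new position p' = (2.4120, 0.2680, 2.3120)
new velocity v' = (1.4427, -0.3600, 1.3307)
ω×(Iω) gyroscopic = (-0.0016, 0.0033, -0.0440)
α = I⁻¹(τ − ω×Iω) = (-0.5680, -0.6330, 1.5500)
new body rate ω' = (-1.1454, 0.7494, 0.2240)
Hamilton product q⊗(0,ω) = (-0.0707107, -1.3435033, -0.2121321, 0.0707107)
updated quaternion q' = (0.7032, -0.0537, -0.0085, 0.7089)

p' = (2.4120, 0.2680, 2.3120)
q' = (0.7032, -0.0537, -0.0085, 0.7089)
v' = (1.4427, -0.3600, 1.3307)
ω' = (-1.1454, 0.7494, 0.2240)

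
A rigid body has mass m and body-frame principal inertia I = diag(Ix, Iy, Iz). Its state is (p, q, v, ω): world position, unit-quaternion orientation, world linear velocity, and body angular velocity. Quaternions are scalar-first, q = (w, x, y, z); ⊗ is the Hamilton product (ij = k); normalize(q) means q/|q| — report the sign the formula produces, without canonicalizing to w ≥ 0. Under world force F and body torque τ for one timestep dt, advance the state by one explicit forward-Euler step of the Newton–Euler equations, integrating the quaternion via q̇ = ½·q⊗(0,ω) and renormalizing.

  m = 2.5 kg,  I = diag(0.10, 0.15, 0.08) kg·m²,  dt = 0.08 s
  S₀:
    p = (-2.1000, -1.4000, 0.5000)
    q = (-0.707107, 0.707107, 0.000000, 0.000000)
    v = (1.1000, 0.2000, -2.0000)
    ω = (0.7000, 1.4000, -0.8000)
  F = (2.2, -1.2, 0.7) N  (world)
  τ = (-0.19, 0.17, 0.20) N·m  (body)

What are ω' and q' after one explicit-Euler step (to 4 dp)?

ω' = (0.4853, 1.4966, -0.6490)
q' = (-0.7251, 0.6856, -0.0169, 0.0621)

α = I⁻¹(τ − ω×Iω) = (-2.6840, 1.2080, 1.8875)
ω + α·dt = (0.4853, 1.4966, -0.6490)
q⊗(0,ω) = (-0.4949749, -0.4949749, -0.4242642, 1.5556354)
q' = normalize(q + ½dt·q⊗(0,ω)) = (-0.7251, 0.6856, -0.0169, 0.0621)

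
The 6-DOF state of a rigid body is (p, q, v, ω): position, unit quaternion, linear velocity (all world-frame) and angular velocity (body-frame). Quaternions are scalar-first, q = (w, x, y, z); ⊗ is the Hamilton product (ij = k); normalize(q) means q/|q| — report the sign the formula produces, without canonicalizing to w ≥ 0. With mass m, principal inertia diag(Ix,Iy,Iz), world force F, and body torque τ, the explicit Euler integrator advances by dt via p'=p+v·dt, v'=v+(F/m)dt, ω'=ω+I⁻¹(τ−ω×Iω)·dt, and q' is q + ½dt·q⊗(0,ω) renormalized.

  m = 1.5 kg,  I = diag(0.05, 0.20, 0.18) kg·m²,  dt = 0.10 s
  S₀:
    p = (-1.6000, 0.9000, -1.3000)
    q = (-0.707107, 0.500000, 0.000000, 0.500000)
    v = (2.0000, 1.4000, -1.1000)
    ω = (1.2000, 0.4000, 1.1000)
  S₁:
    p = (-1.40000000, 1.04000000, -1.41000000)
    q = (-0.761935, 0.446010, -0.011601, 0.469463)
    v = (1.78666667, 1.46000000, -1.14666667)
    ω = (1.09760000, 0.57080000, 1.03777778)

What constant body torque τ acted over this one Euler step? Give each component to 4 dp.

τ = (-0.0600, 0.1700, -0.0400)

Δω = ω₁−ω₀ = (-0.10240000, 0.17080000, -0.06222222)
ω₀×(Iω₀) = (-0.0088, -0.1716, 0.0720)
τ = I·(Δω/dt) + ω₀×(Iω₀) = (-0.0600, 0.1700, -0.0400)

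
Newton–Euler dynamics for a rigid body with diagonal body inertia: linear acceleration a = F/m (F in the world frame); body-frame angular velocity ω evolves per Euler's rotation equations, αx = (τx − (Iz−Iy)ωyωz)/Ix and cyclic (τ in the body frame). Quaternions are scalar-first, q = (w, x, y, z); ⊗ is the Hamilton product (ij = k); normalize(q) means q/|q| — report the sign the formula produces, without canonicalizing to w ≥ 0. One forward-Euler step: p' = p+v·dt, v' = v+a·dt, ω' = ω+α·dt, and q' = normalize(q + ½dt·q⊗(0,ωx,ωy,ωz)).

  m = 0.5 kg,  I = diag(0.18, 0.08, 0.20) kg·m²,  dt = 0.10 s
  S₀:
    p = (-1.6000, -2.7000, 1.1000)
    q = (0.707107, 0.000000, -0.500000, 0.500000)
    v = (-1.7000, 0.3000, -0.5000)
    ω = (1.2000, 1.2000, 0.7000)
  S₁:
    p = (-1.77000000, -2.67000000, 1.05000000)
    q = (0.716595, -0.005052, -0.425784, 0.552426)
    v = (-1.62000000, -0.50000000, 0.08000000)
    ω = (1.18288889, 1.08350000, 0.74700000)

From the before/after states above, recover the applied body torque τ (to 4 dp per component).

rate change Δω = (-0.01711111, -0.11650000, 0.04700000)
applied torque τ = (0.0700, -0.1100, -0.0500)

τ = (0.0700, -0.1100, -0.0500)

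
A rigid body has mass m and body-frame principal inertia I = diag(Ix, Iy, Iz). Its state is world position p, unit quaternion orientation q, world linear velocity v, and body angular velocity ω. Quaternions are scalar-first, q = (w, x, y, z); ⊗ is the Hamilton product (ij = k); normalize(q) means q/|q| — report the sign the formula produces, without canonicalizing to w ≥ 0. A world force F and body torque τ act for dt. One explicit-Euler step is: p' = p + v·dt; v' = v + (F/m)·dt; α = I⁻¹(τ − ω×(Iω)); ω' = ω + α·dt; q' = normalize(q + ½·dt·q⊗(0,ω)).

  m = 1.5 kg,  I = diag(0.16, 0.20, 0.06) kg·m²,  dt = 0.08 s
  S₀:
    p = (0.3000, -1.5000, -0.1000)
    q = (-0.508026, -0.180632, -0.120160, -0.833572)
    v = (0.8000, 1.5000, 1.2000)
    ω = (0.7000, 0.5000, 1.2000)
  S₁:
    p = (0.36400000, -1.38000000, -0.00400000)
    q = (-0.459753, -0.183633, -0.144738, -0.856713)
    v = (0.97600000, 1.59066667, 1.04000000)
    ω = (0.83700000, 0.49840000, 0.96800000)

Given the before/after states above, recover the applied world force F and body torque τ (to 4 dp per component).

F = (3.3000, 1.7000, -3.0000)
τ = (0.1900, 0.0800, -0.1600)

ω₁ − ω₀ = (0.13700000, -0.00160000, -0.23200000)
τ = I·(Δω/dt) + ω₀×(Iω₀) = (0.1900, 0.0800, -0.1600)
v₁ − v₀ = (0.17600000, 0.09066667, -0.16000000)
applied force F = (3.3000, 1.7000, -3.0000)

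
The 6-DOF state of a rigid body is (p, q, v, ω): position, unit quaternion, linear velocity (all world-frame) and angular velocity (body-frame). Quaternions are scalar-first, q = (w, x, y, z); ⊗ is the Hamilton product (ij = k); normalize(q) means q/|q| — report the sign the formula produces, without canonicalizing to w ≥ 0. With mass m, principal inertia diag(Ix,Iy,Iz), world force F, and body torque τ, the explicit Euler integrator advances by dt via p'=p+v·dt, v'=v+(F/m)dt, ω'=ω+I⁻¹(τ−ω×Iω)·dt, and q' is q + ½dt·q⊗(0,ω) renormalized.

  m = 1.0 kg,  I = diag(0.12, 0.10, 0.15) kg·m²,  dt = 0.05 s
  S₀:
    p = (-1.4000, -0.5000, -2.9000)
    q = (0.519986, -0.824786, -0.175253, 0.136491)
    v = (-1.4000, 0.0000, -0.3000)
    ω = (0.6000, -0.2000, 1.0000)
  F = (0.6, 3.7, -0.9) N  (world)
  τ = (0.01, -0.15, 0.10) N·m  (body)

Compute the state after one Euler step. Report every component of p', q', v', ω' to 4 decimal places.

linear accel F/m = (0.6000, 3.7000, -0.9000)
new position p' = (-1.4700, -0.5000, -2.9150)
v + (F/m)dt = (-1.3700, 0.1850, -0.3450)
angular accel α = (0.1667, -1.3200, 0.6507)
ω + α·dt = (0.6083, -0.2660, 1.0325)
Hamilton product q⊗(0,ω) = (0.3233300, 0.1640368, 0.8026834, 0.7900950)
q' = normalize(q + ½dt·q⊗(0,ω)) = (0.5278, -0.8203, -0.1551, 0.1562)

p' = (-1.4700, -0.5000, -2.9150)
q' = (0.5278, -0.8203, -0.1551, 0.1562)
v' = (-1.3700, 0.1850, -0.3450)
ω' = (0.6083, -0.2660, 1.0325)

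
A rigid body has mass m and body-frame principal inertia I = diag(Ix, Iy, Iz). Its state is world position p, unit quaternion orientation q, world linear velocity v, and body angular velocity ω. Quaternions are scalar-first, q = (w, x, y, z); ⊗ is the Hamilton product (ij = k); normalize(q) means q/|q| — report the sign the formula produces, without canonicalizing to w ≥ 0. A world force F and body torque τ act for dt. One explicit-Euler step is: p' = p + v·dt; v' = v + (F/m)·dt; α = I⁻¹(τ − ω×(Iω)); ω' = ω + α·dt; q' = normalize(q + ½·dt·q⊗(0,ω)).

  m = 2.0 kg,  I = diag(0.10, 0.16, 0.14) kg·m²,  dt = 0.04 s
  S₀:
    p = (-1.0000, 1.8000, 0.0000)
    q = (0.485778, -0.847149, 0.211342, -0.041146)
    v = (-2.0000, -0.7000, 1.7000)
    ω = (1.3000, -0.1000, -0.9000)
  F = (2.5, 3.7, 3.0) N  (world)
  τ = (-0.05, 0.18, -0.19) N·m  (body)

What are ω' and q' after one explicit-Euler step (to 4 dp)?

ω×(Iω) gyroscopic = (-0.0018, 0.0468, -0.0078)
angular accel α = (-0.4820, 0.8325, -1.3014)
ω + α·dt = (1.2807, -0.0667, -0.9521)
q⊗(0,ω) = (1.0853965, 0.4371890, -0.8645017, -0.6272299)
updated quaternion q' = (0.5072, -0.8380, 0.1940, -0.0537)

ω' = (1.2807, -0.0667, -0.9521)
q' = (0.5072, -0.8380, 0.1940, -0.0537)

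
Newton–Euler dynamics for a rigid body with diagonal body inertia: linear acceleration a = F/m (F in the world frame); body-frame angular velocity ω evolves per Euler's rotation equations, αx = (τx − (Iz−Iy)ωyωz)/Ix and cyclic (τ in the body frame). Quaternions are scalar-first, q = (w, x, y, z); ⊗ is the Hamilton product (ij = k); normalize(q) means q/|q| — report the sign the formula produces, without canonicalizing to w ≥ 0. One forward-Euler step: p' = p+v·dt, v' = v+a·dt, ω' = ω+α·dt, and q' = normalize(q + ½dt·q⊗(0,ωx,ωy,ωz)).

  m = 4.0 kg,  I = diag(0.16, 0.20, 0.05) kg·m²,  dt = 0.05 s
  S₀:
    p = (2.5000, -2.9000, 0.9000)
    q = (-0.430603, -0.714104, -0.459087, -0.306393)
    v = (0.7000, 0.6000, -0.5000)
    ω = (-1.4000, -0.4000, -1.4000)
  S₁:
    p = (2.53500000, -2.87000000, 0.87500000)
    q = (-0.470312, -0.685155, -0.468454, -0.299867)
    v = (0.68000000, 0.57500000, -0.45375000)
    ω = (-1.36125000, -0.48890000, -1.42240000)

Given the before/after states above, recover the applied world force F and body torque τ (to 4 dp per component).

F = (-1.6000, -2.0000, 3.7000)
τ = (0.0400, -0.1400, 0.0000)

Δω = ω₁−ω₀ = (0.03875000, -0.08890000, -0.02240000)
applied torque τ = (0.0400, -0.1400, 0.0000)
velocity change Δv = (-0.02000000, -0.02500000, 0.04625000)
applied force F = (-1.6000, -2.0000, 3.7000)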